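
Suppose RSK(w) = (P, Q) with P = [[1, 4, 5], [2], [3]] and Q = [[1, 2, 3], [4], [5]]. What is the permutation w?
Reverse the RSK construction: for i from n down to 1, find the cell of Q containing i, remove the entry at that cell from P, and reverse-bump it up through P; the value ejected from row 1 is w(i).

Step i=5: Q has 5 at row 3, column 1; remove 3 from row 3 of P and reverse-bump: 3 enters row 2 and ejects 2; 2 enters row 1 and ejects 1. So w(5) = 1. P is now [[2, 4, 5], [3]].
Step i=4: Q has 4 at row 2, column 1; remove 3 from row 2 of P and reverse-bump: 3 enters row 1 and ejects 2. So w(4) = 2. P is now [[3, 4, 5]].
Step i=3: Q has 3 at row 1, column 3; remove that cell from P, ejecting 5. So w(3) = 5. P is now [[3, 4]].
Step i=2: Q has 2 at row 1, column 2; remove that cell from P, ejecting 4. So w(2) = 4. P is now [[3]].
Step i=1: Q has 1 at row 1, column 1; remove that cell from P, ejecting 3. So w(1) = 3. P is now [].

So w = 3 4 5 2 1.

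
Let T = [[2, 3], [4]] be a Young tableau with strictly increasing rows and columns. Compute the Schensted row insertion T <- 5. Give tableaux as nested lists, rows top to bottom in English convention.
5 is larger than every entry of row 1, so it is appended to row 1. The new tableau is [[2, 3, 5], [4]].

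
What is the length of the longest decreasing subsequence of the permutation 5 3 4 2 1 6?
4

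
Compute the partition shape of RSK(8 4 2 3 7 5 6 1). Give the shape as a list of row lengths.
[4, 2, 1, 1]

Row-insert each entry into an empty tableau.

After inserting 8: P = [[8]].
After inserting 4: P = [[4], [8]].
After inserting 2: P = [[2], [4], [8]].
After inserting 3: P = [[2, 3], [4], [8]].
After inserting 7: P = [[2, 3, 7], [4], [8]].
After inserting 5: P = [[2, 3, 5], [4, 7], [8]].
After inserting 6: P = [[2, 3, 5, 6], [4, 7], [8]].
After inserting 1: P = [[1, 3, 5, 6], [2, 7], [4], [8]].

The final insertion tableau P = [[1, 3, 5, 6], [2, 7], [4], [8]] has shape [4, 2, 1, 1].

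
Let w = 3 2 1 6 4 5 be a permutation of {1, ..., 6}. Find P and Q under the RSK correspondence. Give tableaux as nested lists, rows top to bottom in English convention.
P = [[1, 4, 5], [2, 6], [3]], Q = [[1, 4, 6], [2, 5], [3]]

Insert each entry of the permutation into P by Schensted row insertion, recording in Q the position of each new cell.

Insert 3: appended to row 1. P = [[3]], Q = [[1]].
Insert 2: 2 bumps 3 from row 1; 3 starts row 2. P = [[2], [3]], Q = [[1], [2]].
Insert 1: 1 bumps 2 from row 1; 2 bumps 3 from row 2; 3 starts row 3. P = [[1], [2], [3]], Q = [[1], [2], [3]].
Insert 6: appended to row 1. P = [[1, 6], [2], [3]], Q = [[1, 4], [2], [3]].
Insert 4: 4 bumps 6 from row 1; 6 appends to row 2. P = [[1, 4], [2, 6], [3]], Q = [[1, 4], [2, 5], [3]].
Insert 5: appended to row 1. P = [[1, 4, 5], [2, 6], [3]], Q = [[1, 4, 6], [2, 5], [3]].

So P = [[1, 4, 5], [2, 6], [3]], Q = [[1, 4, 6], [2, 5], [3]].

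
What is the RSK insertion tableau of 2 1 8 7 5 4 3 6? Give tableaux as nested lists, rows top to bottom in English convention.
P = [[1, 3, 6], [2, 4], [5], [7], [8]]

Insert 2: appended to row 1. P = [[2]].
Insert 1: 1 bumps 2 from row 1; 2 starts row 2. P = [[1], [2]].
Insert 8: appended to row 1. P = [[1, 8], [2]].
Insert 7: 7 bumps 8 from row 1; 8 appends to row 2. P = [[1, 7], [2, 8]].
Insert 5: 5 bumps 7 from row 1; 7 bumps 8 from row 2; 8 starts row 3. P = [[1, 5], [2, 7], [8]].
Insert 4: 4 bumps 5 from row 1; 5 bumps 7 from row 2; 7 bumps 8 from row 3; 8 starts row 4. P = [[1, 4], [2, 5], [7], [8]].
Insert 3: 3 bumps 4 from row 1; 4 bumps 5 from row 2; 5 bumps 7 from row 3; 7 bumps 8 from row 4; 8 starts row 5. P = [[1, 3], [2, 4], [5], [7], [8]].
Insert 6: appended to row 1. P = [[1, 3, 6], [2, 4], [5], [7], [8]].

So P = [[1, 3, 6], [2, 4], [5], [7], [8]].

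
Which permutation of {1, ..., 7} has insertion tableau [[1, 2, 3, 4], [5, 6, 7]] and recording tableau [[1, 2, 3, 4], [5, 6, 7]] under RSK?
1 5 6 7 2 3 4

Reverse the RSK construction: for i from n down to 1, find the cell of Q containing i, remove the entry at that cell from P, and reverse-bump it up through P; the value ejected from row 1 is w(i).

Step i=7: Q has 7 at row 2, column 3; remove 7 from row 2 of P and reverse-bump: 7 enters row 1 and ejects 4. So w(7) = 4. P is now [[1, 2, 3, 7], [5, 6]].
Step i=6: Q has 6 at row 2, column 2; remove 6 from row 2 of P and reverse-bump: 6 enters row 1 and ejects 3. So w(6) = 3. P is now [[1, 2, 6, 7], [5]].
Step i=5: Q has 5 at row 2, column 1; remove 5 from row 2 of P and reverse-bump: 5 enters row 1 and ejects 2. So w(5) = 2. P is now [[1, 5, 6, 7]].
Step i=4: Q has 4 at row 1, column 4; remove that cell from P, ejecting 7. So w(4) = 7. P is now [[1, 5, 6]].
Step i=3: Q has 3 at row 1, column 3; remove that cell from P, ejecting 6. So w(3) = 6. P is now [[1, 5]].
Step i=2: Q has 2 at row 1, column 2; remove that cell from P, ejecting 5. So w(2) = 5. P is now [[1]].
Step i=1: Q has 1 at row 1, column 1; remove that cell from P, ejecting 1. So w(1) = 1. P is now [].

So w = 1 5 6 7 2 3 4.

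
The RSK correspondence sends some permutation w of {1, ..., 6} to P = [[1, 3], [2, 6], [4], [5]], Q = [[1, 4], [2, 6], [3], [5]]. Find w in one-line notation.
5 4 2 6 1 3

Reverse RSK: for i = n, n-1, ..., 1, locate i in Q, remove the corresponding corner cell from P, and reverse-bump its entry up through P; the value ejected from row 1 is w(i).

So w = 5 4 2 6 1 3.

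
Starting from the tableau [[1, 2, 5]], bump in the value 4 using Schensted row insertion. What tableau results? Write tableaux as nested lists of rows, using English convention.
[[1, 2, 4], [5]]

In row 1, 4 replaces 5 (the leftmost entry greater than 4); 5 is bumped to row 2. 5 starts a new row 2. The new tableau is [[1, 2, 4], [5]].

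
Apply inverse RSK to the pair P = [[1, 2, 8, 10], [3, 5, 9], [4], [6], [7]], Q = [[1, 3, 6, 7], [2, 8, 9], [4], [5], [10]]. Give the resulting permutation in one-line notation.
7 4 6 5 1 9 10 3 8 2

Reverse the RSK construction: for i from n down to 1, find the cell of Q containing i, remove the entry at that cell from P, and reverse-bump it up through P; the value ejected from row 1 is w(i).

Step i=10: Q has 10 at row 5, column 1; remove 7 from row 5 of P and reverse-bump: 7 enters row 4 and ejects 6; 6 enters row 3 and ejects 4; 4 enters row 2 and ejects 3; 3 enters row 1 and ejects 2. So w(10) = 2. P is now [[1, 3, 8, 10], [4, 5, 9], [6], [7]].
Step i=9: Q has 9 at row 2, column 3; remove 9 from row 2 of P and reverse-bump: 9 enters row 1 and ejects 8. So w(9) = 8. P is now [[1, 3, 9, 10], [4, 5], [6], [7]].
Step i=8: Q has 8 at row 2, column 2; remove 5 from row 2 of P and reverse-bump: 5 enters row 1 and ejects 3. So w(8) = 3. P is now [[1, 5, 9, 10], [4], [6], [7]].
Step i=7: Q has 7 at row 1, column 4; remove that cell from P, ejecting 10. So w(7) = 10. P is now [[1, 5, 9], [4], [6], [7]].
Step i=6: Q has 6 at row 1, column 3; remove that cell from P, ejecting 9. So w(6) = 9. P is now [[1, 5], [4], [6], [7]].
Step i=5: Q has 5 at row 4, column 1; remove 7 from row 4 of P and reverse-bump: 7 enters row 3 and ejects 6; 6 enters row 2 and ejects 4; 4 enters row 1 and ejects 1. So w(5) = 1. P is now [[4, 5], [6], [7]].
Step i=4: Q has 4 at row 3, column 1; remove 7 from row 3 of P and reverse-bump: 7 enters row 2 and ejects 6; 6 enters row 1 and ejects 5. So w(4) = 5. P is now [[4, 6], [7]].
Step i=3: Q has 3 at row 1, column 2; remove that cell from P, ejecting 6. So w(3) = 6. P is now [[4], [7]].
Step i=2: Q has 2 at row 2, column 1; remove 7 from row 2 of P and reverse-bump: 7 enters row 1 and ejects 4. So w(2) = 4. P is now [[7]].
Step i=1: Q has 1 at row 1, column 1; remove that cell from P, ejecting 7. So w(1) = 7. P is now [].

So w = 7 4 6 5 1 9 10 3 8 2.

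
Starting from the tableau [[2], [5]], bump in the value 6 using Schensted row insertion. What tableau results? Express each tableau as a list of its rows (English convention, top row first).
[[2, 6], [5]]

6 is larger than every entry of row 1, so it is appended to row 1. The new tableau is [[2, 6], [5]].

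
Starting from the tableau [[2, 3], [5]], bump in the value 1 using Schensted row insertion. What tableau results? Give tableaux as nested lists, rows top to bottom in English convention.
In row 1, 1 replaces 2 (the leftmost entry greater than 1); 2 is bumped to row 2. In row 2, 2 replaces 5 (the leftmost entry greater than 2); 5 is bumped to row 3. 5 starts a new row 3. The new tableau is [[1, 3], [2], [5]].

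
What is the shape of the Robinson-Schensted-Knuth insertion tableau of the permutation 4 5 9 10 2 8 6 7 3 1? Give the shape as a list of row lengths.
[4, 3, 1, 1, 1]

RSK row insertion gives P = [[1, 3, 6, 7], [2, 5, 10], [4], [8], [9]], which has shape [4, 3, 1, 1, 1].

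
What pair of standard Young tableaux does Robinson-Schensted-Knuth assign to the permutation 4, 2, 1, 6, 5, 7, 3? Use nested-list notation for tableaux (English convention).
Insert each entry of the permutation into P by Schensted row insertion, recording in Q the position of each new cell.

Insert 4: appended to row 1. P = [[4]], Q = [[1]].
Insert 2: 2 bumps 4 from row 1; 4 starts row 2. P = [[2], [4]], Q = [[1], [2]].
Insert 1: 1 bumps 2 from row 1; 2 bumps 4 from row 2; 4 starts row 3. P = [[1], [2], [4]], Q = [[1], [2], [3]].
Insert 6: appended to row 1. P = [[1, 6], [2], [4]], Q = [[1, 4], [2], [3]].
Insert 5: 5 bumps 6 from row 1; 6 appends to row 2. P = [[1, 5], [2, 6], [4]], Q = [[1, 4], [2, 5], [3]].
Insert 7: appended to row 1. P = [[1, 5, 7], [2, 6], [4]], Q = [[1, 4, 6], [2, 5], [3]].
Insert 3: 3 bumps 5 from row 1; 5 bumps 6 from row 2; 6 appends to row 3. P = [[1, 3, 7], [2, 5], [4, 6]], Q = [[1, 4, 6], [2, 5], [3, 7]].

So P = [[1, 3, 7], [2, 5], [4, 6]], Q = [[1, 4, 6], [2, 5], [3, 7]].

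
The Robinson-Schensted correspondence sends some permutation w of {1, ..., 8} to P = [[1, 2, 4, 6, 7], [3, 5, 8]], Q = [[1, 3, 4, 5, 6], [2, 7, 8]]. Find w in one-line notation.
3 1 2 5 6 8 4 7

Reverse the RSK construction: for i from n down to 1, find the cell of Q containing i, remove the entry at that cell from P, and reverse-bump it up through P; the value ejected from row 1 is w(i).

Step i=8: Q has 8 at row 2, column 3; remove 8 from row 2 of P and reverse-bump: 8 enters row 1 and ejects 7. So w(8) = 7. P is now [[1, 2, 4, 6, 8], [3, 5]].
Step i=7: Q has 7 at row 2, column 2; remove 5 from row 2 of P and reverse-bump: 5 enters row 1 and ejects 4. So w(7) = 4. P is now [[1, 2, 5, 6, 8], [3]].
Step i=6: Q has 6 at row 1, column 5; remove that cell from P, ejecting 8. So w(6) = 8. P is now [[1, 2, 5, 6], [3]].
Step i=5: Q has 5 at row 1, column 4; remove that cell from P, ejecting 6. So w(5) = 6. P is now [[1, 2, 5], [3]].
Step i=4: Q has 4 at row 1, column 3; remove that cell from P, ejecting 5. So w(4) = 5. P is now [[1, 2], [3]].
Step i=3: Q has 3 at row 1, column 2; remove that cell from P, ejecting 2. So w(3) = 2. P is now [[1], [3]].
Step i=2: Q has 2 at row 2, column 1; remove 3 from row 2 of P and reverse-bump: 3 enters row 1 and ejects 1. So w(2) = 1. P is now [[3]].
Step i=1: Q has 1 at row 1, column 1; remove that cell from P, ejecting 3. So w(1) = 3. P is now [].

So w = 3 1 2 5 6 8 4 7.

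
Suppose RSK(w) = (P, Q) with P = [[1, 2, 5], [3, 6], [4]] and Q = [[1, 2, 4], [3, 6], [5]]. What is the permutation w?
Reverse RSK: for i = n, n-1, ..., 1, locate i in Q, remove the corresponding corner cell from P, and reverse-bump its entry up through P; the value ejected from row 1 is w(i).

So w = 1 4 3 6 2 5.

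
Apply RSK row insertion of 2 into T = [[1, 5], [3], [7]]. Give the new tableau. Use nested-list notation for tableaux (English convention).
[[1, 2], [3, 5], [7]]

In row 1, 2 replaces 5 (the leftmost entry greater than 2); 5 is bumped to row 2. 5 is appended to row 2. The new tableau is [[1, 2], [3, 5], [7]].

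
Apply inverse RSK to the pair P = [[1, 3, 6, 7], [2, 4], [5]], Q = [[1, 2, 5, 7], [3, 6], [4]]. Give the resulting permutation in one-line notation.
2 5 4 1 6 3 7

Reverse the RSK construction: for i from n down to 1, find the cell of Q containing i, remove the entry at that cell from P, and reverse-bump it up through P; the value ejected from row 1 is w(i).

Step i=7: Q has 7 at row 1, column 4; remove that cell from P, ejecting 7. So w(7) = 7. P is now [[1, 3, 6], [2, 4], [5]].
Step i=6: Q has 6 at row 2, column 2; remove 4 from row 2 of P and reverse-bump: 4 enters row 1 and ejects 3. So w(6) = 3. P is now [[1, 4, 6], [2], [5]].
Step i=5: Q has 5 at row 1, column 3; remove that cell from P, ejecting 6. So w(5) = 6. P is now [[1, 4], [2], [5]].
Step i=4: Q has 4 at row 3, column 1; remove 5 from row 3 of P and reverse-bump: 5 enters row 2 and ejects 2; 2 enters row 1 and ejects 1. So w(4) = 1. P is now [[2, 4], [5]].
Step i=3: Q has 3 at row 2, column 1; remove 5 from row 2 of P and reverse-bump: 5 enters row 1 and ejects 4. So w(3) = 4. P is now [[2, 5]].
Step i=2: Q has 2 at row 1, column 2; remove that cell from P, ejecting 5. So w(2) = 5. P is now [[2]].
Step i=1: Q has 1 at row 1, column 1; remove that cell from P, ejecting 2. So w(1) = 2. P is now [].

So w = 2 5 4 1 6 3 7.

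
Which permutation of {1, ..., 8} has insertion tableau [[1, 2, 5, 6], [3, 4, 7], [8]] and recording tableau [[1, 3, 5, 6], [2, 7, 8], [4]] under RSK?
8 3 4 1 5 7 2 6

Reverse the RSK construction: for i from n down to 1, find the cell of Q containing i, remove the entry at that cell from P, and reverse-bump it up through P; the value ejected from row 1 is w(i).

Step i=8: Q has 8 at row 2, column 3; remove 7 from row 2 of P and reverse-bump: 7 enters row 1 and ejects 6. So w(8) = 6. P is now [[1, 2, 5, 7], [3, 4], [8]].
Step i=7: Q has 7 at row 2, column 2; remove 4 from row 2 of P and reverse-bump: 4 enters row 1 and ejects 2. So w(7) = 2. P is now [[1, 4, 5, 7], [3], [8]].
Step i=6: Q has 6 at row 1, column 4; remove that cell from P, ejecting 7. So w(6) = 7. P is now [[1, 4, 5], [3], [8]].
Step i=5: Q has 5 at row 1, column 3; remove that cell from P, ejecting 5. So w(5) = 5. P is now [[1, 4], [3], [8]].
Step i=4: Q has 4 at row 3, column 1; remove 8 from row 3 of P and reverse-bump: 8 enters row 2 and ejects 3; 3 enters row 1 and ejects 1. So w(4) = 1. P is now [[3, 4], [8]].
Step i=3: Q has 3 at row 1, column 2; remove that cell from P, ejecting 4. So w(3) = 4. P is now [[3], [8]].
Step i=2: Q has 2 at row 2, column 1; remove 8 from row 2 of P and reverse-bump: 8 enters row 1 and ejects 3. So w(2) = 3. P is now [[8]].
Step i=1: Q has 1 at row 1, column 1; remove that cell from P, ejecting 8. So w(1) = 8. P is now [].

So w = 8 3 4 1 5 7 2 6.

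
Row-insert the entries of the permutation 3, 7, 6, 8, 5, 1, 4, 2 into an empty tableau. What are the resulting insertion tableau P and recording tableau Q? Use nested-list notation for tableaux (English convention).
Insert each entry of the permutation into P by Schensted row insertion, recording in Q the position of each new cell.

After inserting 3: P = [[3]].
After inserting 7: P = [[3, 7]].
After inserting 6: P = [[3, 6], [7]].
After inserting 8: P = [[3, 6, 8], [7]].
After inserting 5: P = [[3, 5, 8], [6], [7]].
After inserting 1: P = [[1, 5, 8], [3], [6], [7]].
After inserting 4: P = [[1, 4, 8], [3, 5], [6], [7]].
After inserting 2: P = [[1, 2, 8], [3, 4], [5], [6], [7]].

So P = [[1, 2, 8], [3, 4], [5], [6], [7]], Q = [[1, 2, 4], [3, 7], [5], [6], [8]].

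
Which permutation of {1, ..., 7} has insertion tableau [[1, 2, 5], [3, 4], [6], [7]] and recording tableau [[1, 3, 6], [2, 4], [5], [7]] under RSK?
3 1 7 6 4 5 2

Reverse RSK: for i = n, n-1, ..., 1, locate i in Q, remove the corresponding corner cell from P, and reverse-bump its entry up through P; the value ejected from row 1 is w(i).

So w = 3 1 7 6 4 5 2.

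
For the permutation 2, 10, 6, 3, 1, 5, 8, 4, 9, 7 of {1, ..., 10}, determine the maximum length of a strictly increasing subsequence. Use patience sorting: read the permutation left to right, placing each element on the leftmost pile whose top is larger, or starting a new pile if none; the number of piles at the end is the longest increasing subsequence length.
2: new pile. tops = [2]
10: new pile. tops = [2, 10]
6: onto pile 2 (replacing 10). tops = [2, 6]
3: onto pile 2 (replacing 6). tops = [2, 3]
1: onto pile 1 (replacing 2). tops = [1, 3]
5: new pile. tops = [1, 3, 5]
8: new pile. tops = [1, 3, 5, 8]
4: onto pile 3 (replacing 5). tops = [1, 3, 4, 8]
9: new pile. tops = [1, 3, 4, 8, 9]
7: onto pile 4 (replacing 8). tops = [1, 3, 4, 7, 9]

5 piles, so the longest increasing subsequence has length 5.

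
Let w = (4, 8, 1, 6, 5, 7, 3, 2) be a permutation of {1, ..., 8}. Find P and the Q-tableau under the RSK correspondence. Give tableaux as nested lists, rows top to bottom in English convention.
Insert each entry of the permutation into P by Schensted row insertion, recording in Q the position of each new cell.

Insert 4: appended to row 1. P = [[4]].
Insert 8: appended to row 1. P = [[4, 8]].
Insert 1: 1 bumps 4 from row 1; 4 starts row 2. P = [[1, 8], [4]].
Insert 6: 6 bumps 8 from row 1; 8 appends to row 2. P = [[1, 6], [4, 8]].
Insert 5: 5 bumps 6 from row 1; 6 bumps 8 from row 2; 8 starts row 3. P = [[1, 5], [4, 6], [8]].
Insert 7: appended to row 1. P = [[1, 5, 7], [4, 6], [8]].
Insert 3: 3 bumps 5 from row 1; 5 bumps 6 from row 2; 6 bumps 8 from row 3; 8 starts row 4. P = [[1, 3, 7], [4, 5], [6], [8]].
Insert 2: 2 bumps 3 from row 1; 3 bumps 4 from row 2; 4 bumps 6 from row 3; 6 bumps 8 from row 4; 8 starts row 5. P = [[1, 2, 7], [3, 5], [4], [6], [8]].

So P = [[1, 2, 7], [3, 5], [4], [6], [8]], Q = [[1, 2, 6], [3, 4], [5], [7], [8]].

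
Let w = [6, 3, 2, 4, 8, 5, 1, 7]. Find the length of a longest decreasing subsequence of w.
4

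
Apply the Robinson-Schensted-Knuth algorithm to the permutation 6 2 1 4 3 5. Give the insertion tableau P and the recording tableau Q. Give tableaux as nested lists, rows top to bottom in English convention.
Insert each entry of the permutation into P by Schensted row insertion, recording in Q the position of each new cell.

Insert 6: appended to row 1. P = [[6]].
Insert 2: 2 bumps 6 from row 1; 6 starts row 2. P = [[2], [6]].
Insert 1: 1 bumps 2 from row 1; 2 bumps 6 from row 2; 6 starts row 3. P = [[1], [2], [6]].
Insert 4: appended to row 1. P = [[1, 4], [2], [6]].
Insert 3: 3 bumps 4 from row 1; 4 appends to row 2. P = [[1, 3], [2, 4], [6]].
Insert 5: appended to row 1. P = [[1, 3, 5], [2, 4], [6]].

So P = [[1, 3, 5], [2, 4], [6]], Q = [[1, 4, 6], [2, 5], [3]].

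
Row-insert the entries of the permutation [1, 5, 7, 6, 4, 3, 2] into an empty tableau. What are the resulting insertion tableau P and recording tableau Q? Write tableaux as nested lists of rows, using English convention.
P = [[1, 2, 6], [3], [4], [5], [7]], Q = [[1, 2, 3], [4], [5], [6], [7]]

Insert each entry of the permutation into P by Schensted row insertion, recording in Q the position of each new cell.

Insert 1: appended to row 1. P = [[1]], Q = [[1]].
Insert 5: appended to row 1. P = [[1, 5]], Q = [[1, 2]].
Insert 7: appended to row 1. P = [[1, 5, 7]], Q = [[1, 2, 3]].
Insert 6: 6 bumps 7 from row 1; 7 starts row 2. P = [[1, 5, 6], [7]], Q = [[1, 2, 3], [4]].
Insert 4: 4 bumps 5 from row 1; 5 bumps 7 from row 2; 7 starts row 3. P = [[1, 4, 6], [5], [7]], Q = [[1, 2, 3], [4], [5]].
Insert 3: 3 bumps 4 from row 1; 4 bumps 5 from row 2; 5 bumps 7 from row 3; 7 starts row 4. P = [[1, 3, 6], [4], [5], [7]], Q = [[1, 2, 3], [4], [5], [6]].
Insert 2: 2 bumps 3 from row 1; 3 bumps 4 from row 2; 4 bumps 5 from row 3; 5 bumps 7 from row 4; 7 starts row 5. P = [[1, 2, 6], [3], [4], [5], [7]], Q = [[1, 2, 3], [4], [5], [6], [7]].

So P = [[1, 2, 6], [3], [4], [5], [7]], Q = [[1, 2, 3], [4], [5], [6], [7]].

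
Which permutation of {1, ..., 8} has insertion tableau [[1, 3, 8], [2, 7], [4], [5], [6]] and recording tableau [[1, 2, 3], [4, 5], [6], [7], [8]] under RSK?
Reverse the RSK construction: for i from n down to 1, find the cell of Q containing i, remove the entry at that cell from P, and reverse-bump it up through P; the value ejected from row 1 is w(i).

Step i=8: Q has 8 at row 5, column 1; remove 6 from row 5 of P and reverse-bump: 6 enters row 4 and ejects 5; 5 enters row 3 and ejects 4; 4 enters row 2 and ejects 2; 2 enters row 1 and ejects 1. So w(8) = 1. P is now [[2, 3, 8], [4, 7], [5], [6]].
Step i=7: Q has 7 at row 4, column 1; remove 6 from row 4 of P and reverse-bump: 6 enters row 3 and ejects 5; 5 enters row 2 and ejects 4; 4 enters row 1 and ejects 3. So w(7) = 3. P is now [[2, 4, 8], [5, 7], [6]].
Step i=6: Q has 6 at row 3, column 1; remove 6 from row 3 of P and reverse-bump: 6 enters row 2 and ejects 5; 5 enters row 1 and ejects 4. So w(6) = 4. P is now [[2, 5, 8], [6, 7]].
Step i=5: Q has 5 at row 2, column 2; remove 7 from row 2 of P and reverse-bump: 7 enters row 1 and ejects 5. So w(5) = 5. P is now [[2, 7, 8], [6]].
Step i=4: Q has 4 at row 2, column 1; remove 6 from row 2 of P and reverse-bump: 6 enters row 1 and ejects 2. So w(4) = 2. P is now [[6, 7, 8]].
Step i=3: Q has 3 at row 1, column 3; remove that cell from P, ejecting 8. So w(3) = 8. P is now [[6, 7]].
Step i=2: Q has 2 at row 1, column 2; remove that cell from P, ejecting 7. So w(2) = 7. P is now [[6]].
Step i=1: Q has 1 at row 1, column 1; remove that cell from P, ejecting 6. So w(1) = 6. P is now [].

So w = 6 7 8 2 5 4 3 1.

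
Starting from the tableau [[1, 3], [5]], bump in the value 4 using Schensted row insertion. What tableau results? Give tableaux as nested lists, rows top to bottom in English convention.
[[1, 3, 4], [5]]

4 is larger than every entry of row 1, so it is appended to row 1. The new tableau is [[1, 3, 4], [5]].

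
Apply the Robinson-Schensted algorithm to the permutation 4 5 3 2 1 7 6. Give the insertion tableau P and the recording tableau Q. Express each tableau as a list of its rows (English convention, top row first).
P = [[1, 5, 6], [2, 7], [3], [4]], Q = [[1, 2, 6], [3, 7], [4], [5]]

Insert each entry of the permutation into P by Schensted row insertion, recording in Q the position of each new cell.

Insert 4: appended to row 1. P = [[4]].
Insert 5: appended to row 1. P = [[4, 5]].
Insert 3: 3 bumps 4 from row 1; 4 starts row 2. P = [[3, 5], [4]].
Insert 2: 2 bumps 3 from row 1; 3 bumps 4 from row 2; 4 starts row 3. P = [[2, 5], [3], [4]].
Insert 1: 1 bumps 2 from row 1; 2 bumps 3 from row 2; 3 bumps 4 from row 3; 4 starts row 4. P = [[1, 5], [2], [3], [4]].
Insert 7: appended to row 1. P = [[1, 5, 7], [2], [3], [4]].
Insert 6: 6 bumps 7 from row 1; 7 appends to row 2. P = [[1, 5, 6], [2, 7], [3], [4]].

So P = [[1, 5, 6], [2, 7], [3], [4]], Q = [[1, 2, 6], [3, 7], [4], [5]].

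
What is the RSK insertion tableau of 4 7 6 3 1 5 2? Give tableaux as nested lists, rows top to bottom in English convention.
P = [[1, 2], [3, 5], [4, 6], [7]]

Insert 4: appended to row 1. P = [[4]].
Insert 7: appended to row 1. P = [[4, 7]].
Insert 6: 6 bumps 7 from row 1; 7 starts row 2. P = [[4, 6], [7]].
Insert 3: 3 bumps 4 from row 1; 4 bumps 7 from row 2; 7 starts row 3. P = [[3, 6], [4], [7]].
Insert 1: 1 bumps 3 from row 1; 3 bumps 4 from row 2; 4 bumps 7 from row 3; 7 starts row 4. P = [[1, 6], [3], [4], [7]].
Insert 5: 5 bumps 6 from row 1; 6 appends to row 2. P = [[1, 5], [3, 6], [4], [7]].
Insert 2: 2 bumps 5 from row 1; 5 bumps 6 from row 2; 6 appends to row 3. P = [[1, 2], [3, 5], [4, 6], [7]].

So P = [[1, 2], [3, 5], [4, 6], [7]].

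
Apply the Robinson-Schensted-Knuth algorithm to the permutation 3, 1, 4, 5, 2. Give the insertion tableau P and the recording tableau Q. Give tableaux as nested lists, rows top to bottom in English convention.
Insert each entry of the permutation into P by Schensted row insertion, recording in Q the position of each new cell.

Insert 3: appended to row 1. P = [[3]], Q = [[1]].
Insert 1: 1 bumps 3 from row 1; 3 starts row 2. P = [[1], [3]], Q = [[1], [2]].
Insert 4: appended to row 1. P = [[1, 4], [3]], Q = [[1, 3], [2]].
Insert 5: appended to row 1. P = [[1, 4, 5], [3]], Q = [[1, 3, 4], [2]].
Insert 2: 2 bumps 4 from row 1; 4 appends to row 2. P = [[1, 2, 5], [3, 4]], Q = [[1, 3, 4], [2, 5]].

So P = [[1, 2, 5], [3, 4]], Q = [[1, 3, 4], [2, 5]].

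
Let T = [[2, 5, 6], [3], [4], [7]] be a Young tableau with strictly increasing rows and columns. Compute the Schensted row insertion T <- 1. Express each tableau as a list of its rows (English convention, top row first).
In row 1, 1 replaces 2 (the leftmost entry greater than 1); 2 is bumped to row 2. In row 2, 2 replaces 3 (the leftmost entry greater than 2); 3 is bumped to row 3. In row 3, 3 replaces 4 (the leftmost entry greater than 3); 4 is bumped to row 4. In row 4, 4 replaces 7 (the leftmost entry greater than 4); 7 is bumped to row 5. 7 starts a new row 5. The new tableau is [[1, 5, 6], [2], [3], [4], [7]].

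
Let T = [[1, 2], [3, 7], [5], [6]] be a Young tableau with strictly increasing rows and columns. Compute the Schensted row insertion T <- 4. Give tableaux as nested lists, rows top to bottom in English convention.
4 is larger than every entry of row 1, so it is appended to row 1. The new tableau is [[1, 2, 4], [3, 7], [5], [6]].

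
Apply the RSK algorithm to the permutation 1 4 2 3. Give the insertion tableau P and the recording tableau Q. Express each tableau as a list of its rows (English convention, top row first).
P = [[1, 2, 3], [4]], Q = [[1, 2, 4], [3]]

Insert each entry of the permutation into P by Schensted row insertion, recording in Q the position of each new cell.

Insert 1: appended to row 1. P = [[1]].
Insert 4: appended to row 1. P = [[1, 4]].
Insert 2: 2 bumps 4 from row 1; 4 starts row 2. P = [[1, 2], [4]].
Insert 3: appended to row 1. P = [[1, 2, 3], [4]].

So P = [[1, 2, 3], [4]], Q = [[1, 2, 4], [3]].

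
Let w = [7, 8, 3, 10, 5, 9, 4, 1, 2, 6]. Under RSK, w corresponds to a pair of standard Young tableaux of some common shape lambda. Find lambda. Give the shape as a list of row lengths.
Row-insert each entry into an empty tableau.

After inserting 7: P = [[7]].
After inserting 8: P = [[7, 8]].
After inserting 3: P = [[3, 8], [7]].
After inserting 10: P = [[3, 8, 10], [7]].
After inserting 5: P = [[3, 5, 10], [7, 8]].
After inserting 9: P = [[3, 5, 9], [7, 8, 10]].
After inserting 4: P = [[3, 4, 9], [5, 8, 10], [7]].
After inserting 1: P = [[1, 4, 9], [3, 8, 10], [5], [7]].
After inserting 2: P = [[1, 2, 9], [3, 4, 10], [5, 8], [7]].
After inserting 6: P = [[1, 2, 6], [3, 4, 9], [5, 8, 10], [7]].

The final insertion tableau P = [[1, 2, 6], [3, 4, 9], [5, 8, 10], [7]] has shape [3, 3, 3, 1].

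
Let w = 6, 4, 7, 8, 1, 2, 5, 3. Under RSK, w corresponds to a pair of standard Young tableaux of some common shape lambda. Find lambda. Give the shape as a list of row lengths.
Row-insert each entry into an empty tableau.

After inserting 6: P = [[6]].
After inserting 4: P = [[4], [6]].
After inserting 7: P = [[4, 7], [6]].
After inserting 8: P = [[4, 7, 8], [6]].
After inserting 1: P = [[1, 7, 8], [4], [6]].
After inserting 2: P = [[1, 2, 8], [4, 7], [6]].
After inserting 5: P = [[1, 2, 5], [4, 7, 8], [6]].
After inserting 3: P = [[1, 2, 3], [4, 5, 8], [6, 7]].

The final insertion tableau P = [[1, 2, 3], [4, 5, 8], [6, 7]] has shape [3, 3, 2].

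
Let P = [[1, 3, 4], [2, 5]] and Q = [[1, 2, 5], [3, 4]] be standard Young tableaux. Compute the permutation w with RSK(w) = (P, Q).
2 5 1 3 4

Reverse the RSK construction: for i from n down to 1, find the cell of Q containing i, remove the entry at that cell from P, and reverse-bump it up through P; the value ejected from row 1 is w(i).

Step i=5: Q has 5 at row 1, column 3; remove that cell from P, ejecting 4. So w(5) = 4. P is now [[1, 3], [2, 5]].
Step i=4: Q has 4 at row 2, column 2; remove 5 from row 2 of P and reverse-bump: 5 enters row 1 and ejects 3. So w(4) = 3. P is now [[1, 5], [2]].
Step i=3: Q has 3 at row 2, column 1; remove 2 from row 2 of P and reverse-bump: 2 enters row 1 and ejects 1. So w(3) = 1. P is now [[2, 5]].
Step i=2: Q has 2 at row 1, column 2; remove that cell from P, ejecting 5. So w(2) = 5. P is now [[2]].
Step i=1: Q has 1 at row 1, column 1; remove that cell from P, ejecting 2. So w(1) = 2. P is now [].

So w = 2 5 1 3 4.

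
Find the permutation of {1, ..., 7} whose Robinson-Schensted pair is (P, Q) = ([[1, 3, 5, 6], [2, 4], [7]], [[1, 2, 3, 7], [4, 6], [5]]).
2 4 7 5 1 3 6

Reverse the RSK construction: for i from n down to 1, find the cell of Q containing i, remove the entry at that cell from P, and reverse-bump it up through P; the value ejected from row 1 is w(i).

Step i=7: Q has 7 at row 1, column 4; remove that cell from P, ejecting 6. So w(7) = 6. P is now [[1, 3, 5], [2, 4], [7]].
Step i=6: Q has 6 at row 2, column 2; remove 4 from row 2 of P and reverse-bump: 4 enters row 1 and ejects 3. So w(6) = 3. P is now [[1, 4, 5], [2], [7]].
Step i=5: Q has 5 at row 3, column 1; remove 7 from row 3 of P and reverse-bump: 7 enters row 2 and ejects 2; 2 enters row 1 and ejects 1. So w(5) = 1. P is now [[2, 4, 5], [7]].
Step i=4: Q has 4 at row 2, column 1; remove 7 from row 2 of P and reverse-bump: 7 enters row 1 and ejects 5. So w(4) = 5. P is now [[2, 4, 7]].
Step i=3: Q has 3 at row 1, column 3; remove that cell from P, ejecting 7. So w(3) = 7. P is now [[2, 4]].
Step i=2: Q has 2 at row 1, column 2; remove that cell from P, ejecting 4. So w(2) = 4. P is now [[2]].
Step i=1: Q has 1 at row 1, column 1; remove that cell from P, ejecting 2. So w(1) = 2. P is now [].

So w = 2 4 7 5 1 3 6.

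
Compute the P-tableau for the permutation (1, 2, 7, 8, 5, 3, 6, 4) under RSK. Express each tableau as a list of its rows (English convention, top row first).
P = [[1, 2, 3, 4], [5, 6], [7, 8]]

Insert 1: appended to row 1. P = [[1]].
Insert 2: appended to row 1. P = [[1, 2]].
Insert 7: appended to row 1. P = [[1, 2, 7]].
Insert 8: appended to row 1. P = [[1, 2, 7, 8]].
Insert 5: 5 bumps 7 from row 1; 7 starts row 2. P = [[1, 2, 5, 8], [7]].
Insert 3: 3 bumps 5 from row 1; 5 bumps 7 from row 2; 7 starts row 3. P = [[1, 2, 3, 8], [5], [7]].
Insert 6: 6 bumps 8 from row 1; 8 appends to row 2. P = [[1, 2, 3, 6], [5, 8], [7]].
Insert 4: 4 bumps 6 from row 1; 6 bumps 8 from row 2; 8 appends to row 3. P = [[1, 2, 3, 4], [5, 6], [7, 8]].

So P = [[1, 2, 3, 4], [5, 6], [7, 8]].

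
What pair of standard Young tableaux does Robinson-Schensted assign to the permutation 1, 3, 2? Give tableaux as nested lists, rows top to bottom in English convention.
Insert each entry of the permutation into P by Schensted row insertion, recording in Q the position of each new cell.

Insert 1: appended to row 1. P = [[1]].
Insert 3: appended to row 1. P = [[1, 3]].
Insert 2: 2 bumps 3 from row 1; 3 starts row 2. P = [[1, 2], [3]].

So P = [[1, 2], [3]], Q = [[1, 2], [3]].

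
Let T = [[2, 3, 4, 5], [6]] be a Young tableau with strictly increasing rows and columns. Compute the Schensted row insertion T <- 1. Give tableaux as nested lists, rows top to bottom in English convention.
[[1, 3, 4, 5], [2], [6]]

In row 1, 1 replaces 2 (the leftmost entry greater than 1); 2 is bumped to row 2. In row 2, 2 replaces 6 (the leftmost entry greater than 2); 6 is bumped to row 3. 6 starts a new row 3. The new tableau is [[1, 3, 4, 5], [2], [6]].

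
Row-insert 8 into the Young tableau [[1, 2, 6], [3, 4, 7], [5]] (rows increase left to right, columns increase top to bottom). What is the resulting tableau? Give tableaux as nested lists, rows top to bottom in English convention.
8 is larger than every entry of row 1, so it is appended to row 1. The new tableau is [[1, 2, 6, 8], [3, 4, 7], [5]].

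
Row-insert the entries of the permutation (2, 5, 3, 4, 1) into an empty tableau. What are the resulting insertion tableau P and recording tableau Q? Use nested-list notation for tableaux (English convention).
Insert each entry of the permutation into P by Schensted row insertion, recording in Q the position of each new cell.

Insert 2: appended to row 1. P = [[2]].
Insert 5: appended to row 1. P = [[2, 5]].
Insert 3: 3 bumps 5 from row 1; 5 starts row 2. P = [[2, 3], [5]].
Insert 4: appended to row 1. P = [[2, 3, 4], [5]].
Insert 1: 1 bumps 2 from row 1; 2 bumps 5 from row 2; 5 starts row 3. P = [[1, 3, 4], [2], [5]].

So P = [[1, 3, 4], [2], [5]], Q = [[1, 2, 4], [3], [5]].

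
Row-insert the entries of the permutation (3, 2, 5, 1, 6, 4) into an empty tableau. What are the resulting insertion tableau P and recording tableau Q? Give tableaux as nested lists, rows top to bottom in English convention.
Insert each entry of the permutation into P by Schensted row insertion, recording in Q the position of each new cell.

Insert 3: appended to row 1. P = [[3]].
Insert 2: 2 bumps 3 from row 1; 3 starts row 2. P = [[2], [3]].
Insert 5: appended to row 1. P = [[2, 5], [3]].
Insert 1: 1 bumps 2 from row 1; 2 bumps 3 from row 2; 3 starts row 3. P = [[1, 5], [2], [3]].
Insert 6: appended to row 1. P = [[1, 5, 6], [2], [3]].
Insert 4: 4 bumps 5 from row 1; 5 appends to row 2. P = [[1, 4, 6], [2, 5], [3]].

So P = [[1, 4, 6], [2, 5], [3]], Q = [[1, 3, 5], [2, 6], [4]].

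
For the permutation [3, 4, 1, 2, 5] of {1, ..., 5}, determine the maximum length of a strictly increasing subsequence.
3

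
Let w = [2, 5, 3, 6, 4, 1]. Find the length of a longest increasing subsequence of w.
3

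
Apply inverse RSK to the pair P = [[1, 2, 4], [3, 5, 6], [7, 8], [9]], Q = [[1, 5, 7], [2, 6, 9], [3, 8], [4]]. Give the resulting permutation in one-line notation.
9 7 3 1 8 5 6 2 4

Reverse the RSK construction: for i from n down to 1, find the cell of Q containing i, remove the entry at that cell from P, and reverse-bump it up through P; the value ejected from row 1 is w(i).

Step i=9: Q has 9 at row 2, column 3; remove 6 from row 2 of P and reverse-bump: 6 enters row 1 and ejects 4. So w(9) = 4. P is now [[1, 2, 6], [3, 5], [7, 8], [9]].
Step i=8: Q has 8 at row 3, column 2; remove 8 from row 3 of P and reverse-bump: 8 enters row 2 and ejects 5; 5 enters row 1 and ejects 2. So w(8) = 2. P is now [[1, 5, 6], [3, 8], [7], [9]].
Step i=7: Q has 7 at row 1, column 3; remove that cell from P, ejecting 6. So w(7) = 6. P is now [[1, 5], [3, 8], [7], [9]].
Step i=6: Q has 6 at row 2, column 2; remove 8 from row 2 of P and reverse-bump: 8 enters row 1 and ejects 5. So w(6) = 5. P is now [[1, 8], [3], [7], [9]].
Step i=5: Q has 5 at row 1, column 2; remove that cell from P, ejecting 8. So w(5) = 8. P is now [[1], [3], [7], [9]].
Step i=4: Q has 4 at row 4, column 1; remove 9 from row 4 of P and reverse-bump: 9 enters row 3 and ejects 7; 7 enters row 2 and ejects 3; 3 enters row 1 and ejects 1. So w(4) = 1. P is now [[3], [7], [9]].
Step i=3: Q has 3 at row 3, column 1; remove 9 from row 3 of P and reverse-bump: 9 enters row 2 and ejects 7; 7 enters row 1 and ejects 3. So w(3) = 3. P is now [[7], [9]].
Step i=2: Q has 2 at row 2, column 1; remove 9 from row 2 of P and reverse-bump: 9 enters row 1 and ejects 7. So w(2) = 7. P is now [[9]].
Step i=1: Q has 1 at row 1, column 1; remove that cell from P, ejecting 9. So w(1) = 9. P is now [].

So w = 9 7 3 1 8 5 6 2 4.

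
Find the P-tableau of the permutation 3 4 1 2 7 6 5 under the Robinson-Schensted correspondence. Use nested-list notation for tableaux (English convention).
Insert 3: appended to row 1. P = [[3]].
Insert 4: appended to row 1. P = [[3, 4]].
Insert 1: 1 bumps 3 from row 1; 3 starts row 2. P = [[1, 4], [3]].
Insert 2: 2 bumps 4 from row 1; 4 appends to row 2. P = [[1, 2], [3, 4]].
Insert 7: appended to row 1. P = [[1, 2, 7], [3, 4]].
Insert 6: 6 bumps 7 from row 1; 7 appends to row 2. P = [[1, 2, 6], [3, 4, 7]].
Insert 5: 5 bumps 6 from row 1; 6 bumps 7 from row 2; 7 starts row 3. P = [[1, 2, 5], [3, 4, 6], [7]].

So P = [[1, 2, 5], [3, 4, 6], [7]].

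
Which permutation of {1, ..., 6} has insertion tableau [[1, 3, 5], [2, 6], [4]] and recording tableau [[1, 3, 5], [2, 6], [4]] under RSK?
4 2 3 1 6 5

Reverse the RSK construction: for i from n down to 1, find the cell of Q containing i, remove the entry at that cell from P, and reverse-bump it up through P; the value ejected from row 1 is w(i).

Step i=6: Q has 6 at row 2, column 2; remove 6 from row 2 of P and reverse-bump: 6 enters row 1 and ejects 5. So w(6) = 5. P is now [[1, 3, 6], [2], [4]].
Step i=5: Q has 5 at row 1, column 3; remove that cell from P, ejecting 6. So w(5) = 6. P is now [[1, 3], [2], [4]].
Step i=4: Q has 4 at row 3, column 1; remove 4 from row 3 of P and reverse-bump: 4 enters row 2 and ejects 2; 2 enters row 1 and ejects 1. So w(4) = 1. P is now [[2, 3], [4]].
Step i=3: Q has 3 at row 1, column 2; remove that cell from P, ejecting 3. So w(3) = 3. P is now [[2], [4]].
Step i=2: Q has 2 at row 2, column 1; remove 4 from row 2 of P and reverse-bump: 4 enters row 1 and ejects 2. So w(2) = 2. P is now [[4]].
Step i=1: Q has 1 at row 1, column 1; remove that cell from P, ejecting 4. So w(1) = 4. P is now [].

So w = 4 2 3 1 6 5.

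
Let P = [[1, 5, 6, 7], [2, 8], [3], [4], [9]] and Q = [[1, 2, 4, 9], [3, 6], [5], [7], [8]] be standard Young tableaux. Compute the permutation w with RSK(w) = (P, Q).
Reverse the RSK construction: for i from n down to 1, find the cell of Q containing i, remove the entry at that cell from P, and reverse-bump it up through P; the value ejected from row 1 is w(i).

Step i=9: Q has 9 at row 1, column 4; remove that cell from P, ejecting 7. So w(9) = 7. P is now [[1, 5, 6], [2, 8], [3], [4], [9]].
Step i=8: Q has 8 at row 5, column 1; remove 9 from row 5 of P and reverse-bump: 9 enters row 4 and ejects 4; 4 enters row 3 and ejects 3; 3 enters row 2 and ejects 2; 2 enters row 1 and ejects 1. So w(8) = 1. P is now [[2, 5, 6], [3, 8], [4], [9]].
Step i=7: Q has 7 at row 4, column 1; remove 9 from row 4 of P and reverse-bump: 9 enters row 3 and ejects 4; 4 enters row 2 and ejects 3; 3 enters row 1 and ejects 2. So w(7) = 2. P is now [[3, 5, 6], [4, 8], [9]].
Step i=6: Q has 6 at row 2, column 2; remove 8 from row 2 of P and reverse-bump: 8 enters row 1 and ejects 6. So w(6) = 6. P is now [[3, 5, 8], [4], [9]].
Step i=5: Q has 5 at row 3, column 1; remove 9 from row 3 of P and reverse-bump: 9 enters row 2 and ejects 4; 4 enters row 1 and ejects 3. So w(5) = 3. P is now [[4, 5, 8], [9]].
Step i=4: Q has 4 at row 1, column 3; remove that cell from P, ejecting 8. So w(4) = 8. P is now [[4, 5], [9]].
Step i=3: Q has 3 at row 2, column 1; remove 9 from row 2 of P and reverse-bump: 9 enters row 1 and ejects 5. So w(3) = 5. P is now [[4, 9]].
Step i=2: Q has 2 at row 1, column 2; remove that cell from P, ejecting 9. So w(2) = 9. P is now [[4]].
Step i=1: Q has 1 at row 1, column 1; remove that cell from P, ejecting 4. So w(1) = 4. P is now [].

So w = 4 9 5 8 3 6 2 1 7.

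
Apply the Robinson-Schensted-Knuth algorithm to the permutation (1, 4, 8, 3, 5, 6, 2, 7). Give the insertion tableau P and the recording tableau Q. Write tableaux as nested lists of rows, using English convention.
P = [[1, 2, 5, 6, 7], [3, 8], [4]], Q = [[1, 2, 3, 6, 8], [4, 5], [7]]

Insert each entry of the permutation into P by Schensted row insertion, recording in Q the position of each new cell.

After inserting 1: P = [[1]].
After inserting 4: P = [[1, 4]].
After inserting 8: P = [[1, 4, 8]].
After inserting 3: P = [[1, 3, 8], [4]].
After inserting 5: P = [[1, 3, 5], [4, 8]].
After inserting 6: P = [[1, 3, 5, 6], [4, 8]].
After inserting 2: P = [[1, 2, 5, 6], [3, 8], [4]].
After inserting 7: P = [[1, 2, 5, 6, 7], [3, 8], [4]].

So P = [[1, 2, 5, 6, 7], [3, 8], [4]], Q = [[1, 2, 3, 6, 8], [4, 5], [7]].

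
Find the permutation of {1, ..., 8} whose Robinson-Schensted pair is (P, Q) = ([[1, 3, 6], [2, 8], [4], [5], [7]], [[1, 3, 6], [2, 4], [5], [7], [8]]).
Reverse the RSK construction: for i from n down to 1, find the cell of Q containing i, remove the entry at that cell from P, and reverse-bump it up through P; the value ejected from row 1 is w(i).

Step i=8: Q has 8 at row 5, column 1; remove 7 from row 5 of P and reverse-bump: 7 enters row 4 and ejects 5; 5 enters row 3 and ejects 4; 4 enters row 2 and ejects 2; 2 enters row 1 and ejects 1. So w(8) = 1. P is now [[2, 3, 6], [4, 8], [5], [7]].
Step i=7: Q has 7 at row 4, column 1; remove 7 from row 4 of P and reverse-bump: 7 enters row 3 and ejects 5; 5 enters row 2 and ejects 4; 4 enters row 1 and ejects 3. So w(7) = 3. P is now [[2, 4, 6], [5, 8], [7]].
Step i=6: Q has 6 at row 1, column 3; remove that cell from P, ejecting 6. So w(6) = 6. P is now [[2, 4], [5, 8], [7]].
Step i=5: Q has 5 at row 3, column 1; remove 7 from row 3 of P and reverse-bump: 7 enters row 2 and ejects 5; 5 enters row 1 and ejects 4. So w(5) = 4. P is now [[2, 5], [7, 8]].
Step i=4: Q has 4 at row 2, column 2; remove 8 from row 2 of P and reverse-bump: 8 enters row 1 and ejects 5. So w(4) = 5. P is now [[2, 8], [7]].
Step i=3: Q has 3 at row 1, column 2; remove that cell from P, ejecting 8. So w(3) = 8. P is now [[2], [7]].
Step i=2: Q has 2 at row 2, column 1; remove 7 from row 2 of P and reverse-bump: 7 enters row 1 and ejects 2. So w(2) = 2. P is now [[7]].
Step i=1: Q has 1 at row 1, column 1; remove that cell from P, ejecting 7. So w(1) = 7. P is now [].

So w = 7 2 8 5 4 6 3 1.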